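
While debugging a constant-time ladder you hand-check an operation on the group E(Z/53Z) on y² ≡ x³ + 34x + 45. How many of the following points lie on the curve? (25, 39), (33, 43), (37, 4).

2

(25, 39): 39² ≡ 37, rhs ≡ 37 → on.
(33, 43): 43² ≡ 47, rhs ≡ 4 → off.
(37, 4): 4² ≡ 16, rhs ≡ 16 → on.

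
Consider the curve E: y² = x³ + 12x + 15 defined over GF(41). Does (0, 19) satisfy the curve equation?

y² = 19² ≡ 33; x³ + 12x + 15 = 15 ≡ 15 (mod 41). 33 ≠ 15.

no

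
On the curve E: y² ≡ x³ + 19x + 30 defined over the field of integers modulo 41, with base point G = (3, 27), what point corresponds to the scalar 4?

(10, 21)

Repeated addition: build up to 4G.
2G: tangent at (3, 27): λ = (3·3² + 19)/(2·27) ≡ 5/13. 13⁻¹ ≡ 19 (mod 41), so λ ≡ 5·19 ≡ 13.
  x = λ² - 3 - 3 = 169 - 6 ≡ 40; y = λ·(3 - 40) - 27 ≡ 25. → (40, 25)
3G: (40, 25) + (3, 27). λ = (27 - 25)/(3 - 40) ≡ 2/4 mod 41. 4⁻¹ ≡ 31 (mod 41), so λ ≡ 21.
  x = λ² - 40 - 3 = 441 - 43 ≡ 29; y = λ·(40 - 29) - 25 ≡ 1. → (29, 1)
4G: (29, 1) + (3, 27). λ = (27 - 1)/(3 - 29) ≡ 26/15 mod 41. 15⁻¹ ≡ 11 (mod 41) since 15·11 = 165 ≡ 1, so λ ≡ 40.
  x = λ² - 29 - 3 = 1600 - 32 ≡ 10; y = λ·(29 - 10) - 1 ≡ 21. → (10, 21)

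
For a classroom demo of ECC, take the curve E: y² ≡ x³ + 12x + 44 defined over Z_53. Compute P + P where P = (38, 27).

(34, 18)

tangent at (38, 27): λ = (3·38² + 12)/(2·27) ≡ 51/1. 1⁻¹ ≡ 1 (mod 53) since 1·1 = 1 ≡ 1, so λ ≡ 51·1 ≡ 51.
  x = λ² - 38 - 38 = 2601 - 76 ≡ 34; y = λ·(38 - 34) - 27 ≡ 18. → (34, 18)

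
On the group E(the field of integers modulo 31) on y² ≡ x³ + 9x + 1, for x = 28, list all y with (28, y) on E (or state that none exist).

3, 28

x³ + 9x + 1 = 22205 ≡ 9 (mod 31).
Square roots of 9 mod 31: 3 and 28 (since 3² = 9 ≡ 9).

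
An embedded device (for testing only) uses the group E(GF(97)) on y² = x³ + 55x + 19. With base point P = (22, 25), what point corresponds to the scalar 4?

(67, 88)

Double-and-add on 4 = (100)₂. Start with P = (22, 25) for the leading 1-bit.
double: tangent at (22, 25): λ = (3·22² + 55)/(2·25) ≡ 52/50. 50⁻¹ ≡ 33 (mod 97), so λ ≡ 52·33 ≡ 67.
  x = λ² - 22 - 22 = 4489 - 44 ≡ 80; y = λ·(22 - 80) - 25 ≡ 66. → (80, 66)
double: tangent at (80, 66): λ = (3·80² + 55)/(2·66) ≡ 49/35. 35⁻¹ ≡ 61 (mod 97) since 35·61 = 2135 ≡ 1, so λ ≡ 49·61 ≡ 79.
  x = λ² - 80 - 80 = 6241 - 160 ≡ 67; y = λ·(80 - 67) - 66 ≡ 88. → (67, 88)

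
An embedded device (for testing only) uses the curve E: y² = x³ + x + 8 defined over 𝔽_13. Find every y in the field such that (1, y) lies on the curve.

6, 7

x³ + 1x + 8 = 10 ≡ 10 (mod 13).
Square roots of 10 mod 13: 6 and 7 (since 6² = 36 ≡ 10).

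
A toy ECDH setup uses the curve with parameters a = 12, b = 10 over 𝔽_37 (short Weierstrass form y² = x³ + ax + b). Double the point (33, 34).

tangent at (33, 34): λ = (3·33² + 12)/(2·34) ≡ 23/31. 31⁻¹ ≡ 6 (mod 37), so λ ≡ 23·6 ≡ 27.
  x = λ² - 33 - 33 = 729 - 66 ≡ 34; y = λ·(33 - 34) - 34 ≡ 13. → (34, 13)

(34, 13)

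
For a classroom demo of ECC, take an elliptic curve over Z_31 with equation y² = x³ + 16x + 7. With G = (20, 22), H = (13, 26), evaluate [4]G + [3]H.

(12, 6)

First 4G:
Double-and-add on 4 = (100)₂. Start with G = (20, 22) for the leading 1-bit.
double: tangent at (20, 22): λ = (3·20² + 16)/(2·22) ≡ 7/13. 13⁻¹ ≡ 12 (mod 31) since 13·12 = 156 ≡ 1, so λ ≡ 7·12 ≡ 22.
  x = λ² - 20 - 20 = 484 - 40 ≡ 10; y = λ·(20 - 10) - 22 ≡ 12. → (10, 12)
double: tangent at (10, 12): λ = (3·10² + 16)/(2·12) ≡ 6/24. 24⁻¹ ≡ 22 (mod 31) since 24·22 = 528 ≡ 1, so λ ≡ 6·22 ≡ 8.
  x = λ² - 10 - 10 = 64 - 20 ≡ 13; y = λ·(10 - 13) - 12 ≡ 26. → (13, 26)
4G = (13, 26).
Next 3H:
Repeated addition: build up to 3H.
2H: tangent at (13, 26): λ = (3·13² + 16)/(2·26) ≡ 27/21. 21⁻¹ ≡ 3 (mod 31), so λ ≡ 27·3 ≡ 19.
  x = λ² - 13 - 13 = 361 - 26 ≡ 25; y = λ·(13 - 25) - 26 ≡ 25. → (25, 25)
3H: (25, 25) + (13, 26). λ = (26 - 25)/(13 - 25) ≡ 1/19 mod 31. 19⁻¹ ≡ 18 (mod 31), so λ ≡ 18.
  x = λ² - 25 - 13 = 324 - 38 ≡ 7; y = λ·(25 - 7) - 25 ≡ 20. → (7, 20)
3H = (7, 20).
Finally 4G + 3H:
(13, 26) + (7, 20). λ = (20 - 26)/(7 - 13) ≡ 25/25 mod 31. 25⁻¹ ≡ 5 (mod 31) since 25·5 = 125 ≡ 1, so λ ≡ 1.
  x = λ² - 13 - 7 = 1 - 20 ≡ 12; y = λ·(13 - 12) - 26 ≡ 6. → (12, 6)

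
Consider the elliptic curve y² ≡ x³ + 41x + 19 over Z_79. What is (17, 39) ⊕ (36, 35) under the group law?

(72, 10)

(17, 39) + (36, 35). λ = (35 - 39)/(36 - 17) ≡ 75/19 mod 79. 19⁻¹ ≡ 25 (mod 79), so λ ≡ 58.
  x = λ² - 17 - 36 = 3364 - 53 ≡ 72; y = λ·(17 - 72) - 39 ≡ 10. → (72, 10)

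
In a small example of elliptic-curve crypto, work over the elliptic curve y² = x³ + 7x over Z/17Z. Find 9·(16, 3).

Write Q = (16, 3).
Repeated addition: build up to 9Q.
2Q: tangent at (16, 3): λ = (3·16² + 7)/(2·3) ≡ 10/6. 6⁻¹ ≡ 3 (mod 17) since 6·3 = 18 ≡ 1, so λ ≡ 10·3 ≡ 13.
  x = λ² - 16 - 16 = 169 - 32 ≡ 1; y = λ·(16 - 1) - 3 ≡ 5. → (1, 5)
3Q: (1, 5) + (16, 3). λ = (3 - 5)/(16 - 1) ≡ 15/15 mod 17. 15⁻¹ ≡ 8 (mod 17) since 15·8 = 120 ≡ 1, so λ ≡ 1.
  x = λ² - 1 - 16 = 1 - 17 ≡ 1; y = λ·(1 - 1) - 5 ≡ 12. → (1, 12)
4Q: (1, 12) + (16, 3). λ = (3 - 12)/(16 - 1) ≡ 8/15 mod 17. 15⁻¹ ≡ 8 (mod 17) since 15·8 = 120 ≡ 1, so λ ≡ 13.
  x = λ² - 1 - 16 = 169 - 17 ≡ 16; y = λ·(1 - 16) - 12 ≡ 14. → (16, 14)
5Q: (16, 14) + (16, 3): same x and y₁ ≡ -y₂, so the sum is 𝒪.
6Q: 𝒪 + (16, 3) = (16, 3) (identity).
7Q: tangent at (16, 3): λ = (3·16² + 7)/(2·3) ≡ 10/6. 6⁻¹ ≡ 3 (mod 17), so λ ≡ 10·3 ≡ 13.
  x = λ² - 16 - 16 = 169 - 32 ≡ 1; y = λ·(16 - 1) - 3 ≡ 5. → (1, 5)
8Q: (1, 5) + (16, 3). λ = (3 - 5)/(16 - 1) ≡ 15/15 mod 17. 15⁻¹ ≡ 8 (mod 17) since 15·8 = 120 ≡ 1, so λ ≡ 1.
  x = λ² - 1 - 16 = 1 - 17 ≡ 1; y = λ·(1 - 1) - 5 ≡ 12. → (1, 12)
9Q: (1, 12) + (16, 3). λ = (3 - 12)/(16 - 1) ≡ 8/15 mod 17. 15⁻¹ ≡ 8 (mod 17), so λ ≡ 13.
  x = λ² - 1 - 16 = 169 - 17 ≡ 16; y = λ·(1 - 16) - 12 ≡ 14. → (16, 14)

(16, 14)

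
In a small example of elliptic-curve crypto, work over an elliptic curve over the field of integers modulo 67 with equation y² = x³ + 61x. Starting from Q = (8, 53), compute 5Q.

(48, 42)

Repeated addition: build up to 5Q.
2Q: tangent at (8, 53): λ = (3·8² + 61)/(2·53) ≡ 52/39. 39⁻¹ ≡ 55 (mod 67), so λ ≡ 52·55 ≡ 46.
  x = λ² - 8 - 8 = 2116 - 16 ≡ 23; y = λ·(8 - 23) - 53 ≡ 61. → (23, 61)
3Q: (23, 61) + (8, 53). λ = (53 - 61)/(8 - 23) ≡ 59/52 mod 67. 52⁻¹ ≡ 58 (mod 67) since 52·58 = 3016 ≡ 1, so λ ≡ 5.
  x = λ² - 23 - 8 = 25 - 31 ≡ 61; y = λ·(23 - 61) - 61 ≡ 17. → (61, 17)
4Q: (61, 17) + (8, 53). λ = (53 - 17)/(8 - 61) ≡ 36/14 mod 67. 14⁻¹ ≡ 24 (mod 67) since 14·24 = 336 ≡ 1, so λ ≡ 60.
  x = λ² - 61 - 8 = 3600 - 69 ≡ 47; y = λ·(61 - 47) - 17 ≡ 19. → (47, 19)
5Q: (47, 19) + (8, 53). λ = (53 - 19)/(8 - 47) ≡ 34/28 mod 67. 28⁻¹ ≡ 12 (mod 67) since 28·12 = 336 ≡ 1, so λ ≡ 6.
  x = λ² - 47 - 8 = 36 - 55 ≡ 48; y = λ·(47 - 48) - 19 ≡ 42. → (48, 42)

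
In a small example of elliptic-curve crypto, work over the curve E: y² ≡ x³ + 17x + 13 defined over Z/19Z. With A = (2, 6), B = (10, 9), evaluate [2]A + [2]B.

(16, 7)

First 2A:
Repeated addition: build up to 2A.
2A: tangent at (2, 6): λ = (3·2² + 17)/(2·6) ≡ 10/12. 12⁻¹ ≡ 8 (mod 19) since 12·8 = 96 ≡ 1, so λ ≡ 10·8 ≡ 4.
  x = λ² - 2 - 2 = 16 - 4 ≡ 12; y = λ·(2 - 12) - 6 ≡ 11. → (12, 11)
2A = (12, 11).
Next 2B:
Repeated addition: build up to 2B.
2B: tangent at (10, 9): λ = (3·10² + 17)/(2·9) ≡ 13/18. 18⁻¹ ≡ 18 (mod 19), so λ ≡ 13·18 ≡ 6.
  x = λ² - 10 - 10 = 36 - 20 ≡ 16; y = λ·(10 - 16) - 9 ≡ 12. → (16, 12)
2B = (16, 12).
Finally 2A + 2B:
(12, 11) + (16, 12). λ = (12 - 11)/(16 - 12) ≡ 1/4 mod 19. 4⁻¹ ≡ 5 (mod 19), so λ ≡ 5.
  x = λ² - 12 - 16 = 25 - 28 ≡ 16; y = λ·(12 - 16) - 11 ≡ 7. → (16, 7)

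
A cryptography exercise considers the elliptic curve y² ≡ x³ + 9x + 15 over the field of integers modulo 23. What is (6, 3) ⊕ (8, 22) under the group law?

(13, 11)

(6, 3) + (8, 22). λ = (22 - 3)/(8 - 6) ≡ 19/2 mod 23. 2⁻¹ ≡ 12 (mod 23), so λ ≡ 21.
  x = λ² - 6 - 8 = 441 - 14 ≡ 13; y = λ·(6 - 13) - 3 ≡ 11. → (13, 11)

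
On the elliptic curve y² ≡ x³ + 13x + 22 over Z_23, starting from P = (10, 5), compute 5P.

Double-and-add on 5 = (101)₂. Start with P = (10, 5) for the leading 1-bit.
double: tangent at (10, 5): λ = (3·10² + 13)/(2·5) ≡ 14/10. 10⁻¹ ≡ 7 (mod 23) since 10·7 = 70 ≡ 1, so λ ≡ 14·7 ≡ 6.
  x = λ² - 10 - 10 = 36 - 20 ≡ 16; y = λ·(10 - 16) - 5 ≡ 5. → (16, 5)
double: tangent at (16, 5): λ = (3·16² + 13)/(2·5) ≡ 22/10. 10⁻¹ ≡ 7 (mod 23) since 10·7 = 70 ≡ 1, so λ ≡ 22·7 ≡ 16.
  x = λ² - 16 - 16 = 256 - 32 ≡ 17; y = λ·(16 - 17) - 5 ≡ 2. → (17, 2)
add P: (17, 2) + (10, 5). λ = (5 - 2)/(10 - 17) ≡ 3/16 mod 23. 16⁻¹ ≡ 13 (mod 23) since 16·13 = 208 ≡ 1, so λ ≡ 16.
  x = λ² - 17 - 10 = 256 - 27 ≡ 22; y = λ·(17 - 22) - 2 ≡ 10. → (22, 10)

(22, 10)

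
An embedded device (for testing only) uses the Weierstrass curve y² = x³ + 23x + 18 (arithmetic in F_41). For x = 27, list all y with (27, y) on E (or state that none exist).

none

x³ + 23x + 18 = 20322 ≡ 27 (mod 41).
27 is a non-residue mod 41; no y exists.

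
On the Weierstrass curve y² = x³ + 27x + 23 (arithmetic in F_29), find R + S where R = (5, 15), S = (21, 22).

(28, 13)

(5, 15) + (21, 22). λ = (22 - 15)/(21 - 5) ≡ 7/16 mod 29. 16⁻¹ ≡ 20 (mod 29), so λ ≡ 24.
  x = λ² - 5 - 21 = 576 - 26 ≡ 28; y = λ·(5 - 28) - 15 ≡ 13. → (28, 13)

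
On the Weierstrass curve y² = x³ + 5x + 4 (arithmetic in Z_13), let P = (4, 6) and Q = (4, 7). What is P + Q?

O

The two points share x = 4 and their y-coordinates satisfy 6 + 7 ≡ 0 (mod 13), so they are inverses. Their sum is 𝒪.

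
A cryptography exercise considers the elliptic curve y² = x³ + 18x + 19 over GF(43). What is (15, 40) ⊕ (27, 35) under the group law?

(17, 11)

(15, 40) + (27, 35). λ = (35 - 40)/(27 - 15) ≡ 38/12 mod 43. 12⁻¹ ≡ 18 (mod 43), so λ ≡ 39.
  x = λ² - 15 - 27 = 1521 - 42 ≡ 17; y = λ·(15 - 17) - 40 ≡ 11. → (17, 11)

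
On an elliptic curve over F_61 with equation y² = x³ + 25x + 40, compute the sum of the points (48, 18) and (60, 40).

(36, 4)

(48, 18) + (60, 40). λ = (40 - 18)/(60 - 48) ≡ 22/12 mod 61. 12⁻¹ ≡ 56 (mod 61), so λ ≡ 12.
  x = λ² - 48 - 60 = 144 - 108 ≡ 36; y = λ·(48 - 36) - 18 ≡ 4. → (36, 4)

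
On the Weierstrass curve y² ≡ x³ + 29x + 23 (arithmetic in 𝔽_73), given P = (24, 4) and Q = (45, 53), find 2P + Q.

(70, 37)

First 2P:
Repeated addition: build up to 2P.
2P: tangent at (24, 4): λ = (3·24² + 29)/(2·4) ≡ 5/8. 8⁻¹ ≡ 64 (mod 73), so λ ≡ 5·64 ≡ 28.
  x = λ² - 24 - 24 = 784 - 48 ≡ 6; y = λ·(24 - 6) - 4 ≡ 62. → (6, 62)
2P = (6, 62).
Finally 2P + Q:
(6, 62) + (45, 53). λ = (53 - 62)/(45 - 6) ≡ 64/39 mod 73. 39⁻¹ ≡ 15 (mod 73), so λ ≡ 11.
  x = λ² - 6 - 45 = 121 - 51 ≡ 70; y = λ·(6 - 70) - 62 ≡ 37. → (70, 37)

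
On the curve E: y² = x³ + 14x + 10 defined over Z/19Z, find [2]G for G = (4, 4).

tangent at (4, 4): λ = (3·4² + 14)/(2·4) ≡ 5/8. 8⁻¹ ≡ 12 (mod 19), so λ ≡ 5·12 ≡ 3.
  x = λ² - 4 - 4 = 9 - 8 ≡ 1; y = λ·(4 - 1) - 4 ≡ 5. → (1, 5)

(1, 5)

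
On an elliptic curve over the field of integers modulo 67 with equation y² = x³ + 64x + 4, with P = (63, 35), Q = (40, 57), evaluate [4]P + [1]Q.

(30, 39)

First 4P:
Double-and-add on 4 = (100)₂. Start with P = (63, 35) for the leading 1-bit.
double: tangent at (63, 35): λ = (3·63² + 64)/(2·35) ≡ 45/3. 3⁻¹ ≡ 45 (mod 67) since 3·45 = 135 ≡ 1, so λ ≡ 45·45 ≡ 15.
  x = λ² - 63 - 63 = 225 - 126 ≡ 32; y = λ·(63 - 32) - 35 ≡ 28. → (32, 28)
double: tangent at (32, 28): λ = (3·32² + 64)/(2·28) ≡ 54/56. 56⁻¹ ≡ 6 (mod 67), so λ ≡ 54·6 ≡ 56.
  x = λ² - 32 - 32 = 3136 - 64 ≡ 57; y = λ·(32 - 57) - 28 ≡ 46. → (57, 46)
4P = (57, 46).
Finally 4P + Q:
(57, 46) + (40, 57). λ = (57 - 46)/(40 - 57) ≡ 11/50 mod 67. 50⁻¹ ≡ 63 (mod 67) since 50·63 = 3150 ≡ 1, so λ ≡ 23.
  x = λ² - 57 - 40 = 529 - 97 ≡ 30; y = λ·(57 - 30) - 46 ≡ 39. → (30, 39)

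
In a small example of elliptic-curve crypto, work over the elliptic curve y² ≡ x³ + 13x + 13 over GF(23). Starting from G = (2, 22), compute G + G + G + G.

(8, 13)

Repeated addition: build up to 4G.
2G: tangent at (2, 22): λ = (3·2² + 13)/(2·22) ≡ 2/21. 21⁻¹ ≡ 11 (mod 23) since 21·11 = 231 ≡ 1, so λ ≡ 2·11 ≡ 22.
  x = λ² - 2 - 2 = 484 - 4 ≡ 20; y = λ·(2 - 20) - 22 ≡ 19. → (20, 19)
3G: (20, 19) + (2, 22). λ = (22 - 19)/(2 - 20) ≡ 3/5 mod 23. 5⁻¹ ≡ 14 (mod 23), so λ ≡ 19.
  x = λ² - 20 - 2 = 361 - 22 ≡ 17; y = λ·(20 - 17) - 19 ≡ 15. → (17, 15)
4G: (17, 15) + (2, 22). λ = (22 - 15)/(2 - 17) ≡ 7/8 mod 23. 8⁻¹ ≡ 3 (mod 23), so λ ≡ 21.
  x = λ² - 17 - 2 = 441 - 19 ≡ 8; y = λ·(17 - 8) - 15 ≡ 13. → (8, 13)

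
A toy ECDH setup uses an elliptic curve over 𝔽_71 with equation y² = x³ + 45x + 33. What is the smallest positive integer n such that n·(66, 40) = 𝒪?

2P: tangent at (66, 40): λ = (3·66² + 45)/(2·40) ≡ 49/9. 9⁻¹ ≡ 8 (mod 71) since 9·8 = 72 ≡ 1, so λ ≡ 49·8 ≡ 37.
  x = λ² - 66 - 66 = 1369 - 132 ≡ 30; y = λ·(66 - 30) - 40 ≡ 14. → (30, 14)
3P: (30, 14) + (66, 40). λ = (40 - 14)/(66 - 30) ≡ 26/36 mod 71. 36⁻¹ ≡ 2 (mod 71), so λ ≡ 52.
  x = λ² - 30 - 66 = 2704 - 96 ≡ 52; y = λ·(30 - 52) - 14 ≡ 49. → (52, 49)
4P: (52, 49) + (66, 40). λ = (40 - 49)/(66 - 52) ≡ 62/14 mod 71. 14⁻¹ ≡ 66 (mod 71), so λ ≡ 45.
  x = λ² - 52 - 66 = 2025 - 118 ≡ 61; y = λ·(52 - 61) - 49 ≡ 43. → (61, 43)
5P: (61, 43) + (66, 40). λ = (40 - 43)/(66 - 61) ≡ 68/5 mod 71. 5⁻¹ ≡ 57 (mod 71), so λ ≡ 42.
  x = λ² - 61 - 66 = 1764 - 127 ≡ 4; y = λ·(61 - 4) - 43 ≡ 8. → (4, 8)
6P: (4, 8) + (66, 40). λ = (40 - 8)/(66 - 4) ≡ 32/62 mod 71. 62⁻¹ ≡ 63 (mod 71), so λ ≡ 28.
  x = λ² - 4 - 66 = 784 - 70 ≡ 4; y = λ·(4 - 4) - 8 ≡ 63. → (4, 63)
7P: (4, 63) + (66, 40). λ = (40 - 63)/(66 - 4) ≡ 48/62 mod 71. 62⁻¹ ≡ 63 (mod 71), so λ ≡ 42.
  x = λ² - 4 - 66 = 1764 - 70 ≡ 61; y = λ·(4 - 61) - 63 ≡ 28. → (61, 28)
8P: (61, 28) + (66, 40). λ = (40 - 28)/(66 - 61) ≡ 12/5 mod 71. 5⁻¹ ≡ 57 (mod 71) since 5·57 = 285 ≡ 1, so λ ≡ 45.
  x = λ² - 61 - 66 = 2025 - 127 ≡ 52; y = λ·(61 - 52) - 28 ≡ 22. → (52, 22)
9P: (52, 22) + (66, 40). λ = (40 - 22)/(66 - 52) ≡ 18/14 mod 71. 14⁻¹ ≡ 66 (mod 71), so λ ≡ 52.
  x = λ² - 52 - 66 = 2704 - 118 ≡ 30; y = λ·(52 - 30) - 22 ≡ 57. → (30, 57)
10P: (30, 57) + (66, 40). λ = (40 - 57)/(66 - 30) ≡ 54/36 mod 71. 36⁻¹ ≡ 2 (mod 71), so λ ≡ 37.
  x = λ² - 30 - 66 = 1369 - 96 ≡ 66; y = λ·(30 - 66) - 57 ≡ 31. → (66, 31)
11P: (66, 31) + (66, 40): same x and y₁ ≡ -y₂, so the sum is 𝒪.
11P = 𝒪, so the order is 11.

11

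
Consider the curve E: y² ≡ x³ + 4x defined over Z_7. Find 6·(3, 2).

Write Q = (3, 2).
Repeated addition: build up to 6Q.
2Q: tangent at (3, 2): λ = (3·3² + 4)/(2·2) ≡ 3/4. 4⁻¹ ≡ 2 (mod 7), so λ ≡ 3·2 ≡ 6.
  x = λ² - 3 - 3 = 36 - 6 ≡ 2; y = λ·(3 - 2) - 2 ≡ 4. → (2, 4)
3Q: (2, 4) + (3, 2). λ = (2 - 4)/(3 - 2) ≡ 5/1 mod 7. 1⁻¹ ≡ 1 (mod 7) since 1·1 = 1 ≡ 1, so λ ≡ 5.
  x = λ² - 2 - 3 = 25 - 5 ≡ 6; y = λ·(2 - 6) - 4 ≡ 4. → (6, 4)
4Q: (6, 4) + (3, 2). λ = (2 - 4)/(3 - 6) ≡ 5/4 mod 7. 4⁻¹ ≡ 2 (mod 7), so λ ≡ 3.
  x = λ² - 6 - 3 = 9 - 9 ≡ 0; y = λ·(6 - 0) - 4 ≡ 0. → (0, 0)
5Q: (0, 0) + (3, 2). λ = (2 - 0)/(3 - 0) ≡ 2/3 mod 7. 3⁻¹ ≡ 5 (mod 7), so λ ≡ 3.
  x = λ² - 0 - 3 = 9 - 3 ≡ 6; y = λ·(0 - 6) - 0 ≡ 3. → (6, 3)
6Q: (6, 3) + (3, 2). λ = (2 - 3)/(3 - 6) ≡ 6/4 mod 7. 4⁻¹ ≡ 2 (mod 7), so λ ≡ 5.
  x = λ² - 6 - 3 = 25 - 9 ≡ 2; y = λ·(6 - 2) - 3 ≡ 3. → (2, 3)

(2, 3)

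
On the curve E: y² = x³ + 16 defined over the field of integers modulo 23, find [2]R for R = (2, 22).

(9, 20)

tangent at (2, 22): λ = (3·2² + 0)/(2·22) ≡ 12/21. 21⁻¹ ≡ 11 (mod 23), so λ ≡ 12·11 ≡ 17.
  x = λ² - 2 - 2 = 289 - 4 ≡ 9; y = λ·(2 - 9) - 22 ≡ 20. → (9, 20)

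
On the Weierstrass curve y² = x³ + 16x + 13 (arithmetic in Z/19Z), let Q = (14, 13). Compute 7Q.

Repeated addition: build up to 7Q.
2Q: tangent at (14, 13): λ = (3·14² + 16)/(2·13) ≡ 15/7. 7⁻¹ ≡ 11 (mod 19), so λ ≡ 15·11 ≡ 13.
  x = λ² - 14 - 14 = 169 - 28 ≡ 8; y = λ·(14 - 8) - 13 ≡ 8. → (8, 8)
3Q: (8, 8) + (14, 13). λ = (13 - 8)/(14 - 8) ≡ 5/6 mod 19. 6⁻¹ ≡ 16 (mod 19) since 6·16 = 96 ≡ 1, so λ ≡ 4.
  x = λ² - 8 - 14 = 16 - 22 ≡ 13; y = λ·(8 - 13) - 8 ≡ 10. → (13, 10)
4Q: (13, 10) + (14, 13). λ = (13 - 10)/(14 - 13) ≡ 3/1 mod 19. 1⁻¹ ≡ 1 (mod 19), so λ ≡ 3.
  x = λ² - 13 - 14 = 9 - 27 ≡ 1; y = λ·(13 - 1) - 10 ≡ 7. → (1, 7)
5Q: (1, 7) + (14, 13). λ = (13 - 7)/(14 - 1) ≡ 6/13 mod 19. 13⁻¹ ≡ 3 (mod 19), so λ ≡ 18.
  x = λ² - 1 - 14 = 324 - 15 ≡ 5; y = λ·(1 - 5) - 7 ≡ 16. → (5, 16)
6Q: (5, 16) + (14, 13). λ = (13 - 16)/(14 - 5) ≡ 16/9 mod 19. 9⁻¹ ≡ 17 (mod 19), so λ ≡ 6.
  x = λ² - 5 - 14 = 36 - 19 ≡ 17; y = λ·(5 - 17) - 16 ≡ 7. → (17, 7)
7Q: (17, 7) + (14, 13). λ = (13 - 7)/(14 - 17) ≡ 6/16 mod 19. 16⁻¹ ≡ 6 (mod 19) since 16·6 = 96 ≡ 1, so λ ≡ 17.
  x = λ² - 17 - 14 = 289 - 31 ≡ 11; y = λ·(17 - 11) - 7 ≡ 0. → (11, 0)

(11, 0)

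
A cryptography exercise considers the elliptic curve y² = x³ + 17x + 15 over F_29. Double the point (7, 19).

tangent at (7, 19): λ = (3·7² + 17)/(2·19) ≡ 19/9. 9⁻¹ ≡ 13 (mod 29) since 9·13 = 117 ≡ 1, so λ ≡ 19·13 ≡ 15.
  x = λ² - 7 - 7 = 225 - 14 ≡ 8; y = λ·(7 - 8) - 19 ≡ 24. → (8, 24)

(8, 24)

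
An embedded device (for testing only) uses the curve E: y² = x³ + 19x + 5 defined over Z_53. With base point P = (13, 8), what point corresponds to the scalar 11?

Repeated addition: build up to 11P.
2P: tangent at (13, 8): λ = (3·13² + 19)/(2·8) ≡ 49/16. 16⁻¹ ≡ 10 (mod 53), so λ ≡ 49·10 ≡ 13.
  x = λ² - 13 - 13 = 169 - 26 ≡ 37; y = λ·(13 - 37) - 8 ≡ 51. → (37, 51)
3P: (37, 51) + (13, 8). λ = (8 - 51)/(13 - 37) ≡ 10/29 mod 53. 29⁻¹ ≡ 11 (mod 53), so λ ≡ 4.
  x = λ² - 37 - 13 = 16 - 50 ≡ 19; y = λ·(37 - 19) - 51 ≡ 21. → (19, 21)
4P: (19, 21) + (13, 8). λ = (8 - 21)/(13 - 19) ≡ 40/47 mod 53. 47⁻¹ ≡ 44 (mod 53) since 47·44 = 2068 ≡ 1, so λ ≡ 11.
  x = λ² - 19 - 13 = 121 - 32 ≡ 36; y = λ·(19 - 36) - 21 ≡ 4. → (36, 4)
5P: (36, 4) + (13, 8). λ = (8 - 4)/(13 - 36) ≡ 4/30 mod 53. 30⁻¹ ≡ 23 (mod 53), so λ ≡ 39.
  x = λ² - 36 - 13 = 1521 - 49 ≡ 41; y = λ·(36 - 41) - 4 ≡ 13. → (41, 13)
6P: (41, 13) + (13, 8). λ = (8 - 13)/(13 - 41) ≡ 48/25 mod 53. 25⁻¹ ≡ 17 (mod 53), so λ ≡ 21.
  x = λ² - 41 - 13 = 441 - 54 ≡ 16; y = λ·(41 - 16) - 13 ≡ 35. → (16, 35)
7P: (16, 35) + (13, 8). λ = (8 - 35)/(13 - 16) ≡ 26/50 mod 53. 50⁻¹ ≡ 35 (mod 53) since 50·35 = 1750 ≡ 1, so λ ≡ 9.
  x = λ² - 16 - 13 = 81 - 29 ≡ 52; y = λ·(16 - 52) - 35 ≡ 12. → (52, 12)
8P: (52, 12) + (13, 8). λ = (8 - 12)/(13 - 52) ≡ 49/14 mod 53. 14⁻¹ ≡ 19 (mod 53), so λ ≡ 30.
  x = λ² - 52 - 13 = 900 - 65 ≡ 40; y = λ·(52 - 40) - 12 ≡ 30. → (40, 30)
9P: (40, 30) + (13, 8). λ = (8 - 30)/(13 - 40) ≡ 31/26 mod 53. 26⁻¹ ≡ 51 (mod 53) since 26·51 = 1326 ≡ 1, so λ ≡ 44.
  x = λ² - 40 - 13 = 1936 - 53 ≡ 28; y = λ·(40 - 28) - 30 ≡ 21. → (28, 21)
10P: (28, 21) + (13, 8). λ = (8 - 21)/(13 - 28) ≡ 40/38 mod 53. 38⁻¹ ≡ 7 (mod 53), so λ ≡ 15.
  x = λ² - 28 - 13 = 225 - 41 ≡ 25; y = λ·(28 - 25) - 21 ≡ 24. → (25, 24)
11P: (25, 24) + (13, 8). λ = (8 - 24)/(13 - 25) ≡ 37/41 mod 53. 41⁻¹ ≡ 22 (mod 53) since 41·22 = 902 ≡ 1, so λ ≡ 19.
  x = λ² - 25 - 13 = 361 - 38 ≡ 5; y = λ·(25 - 5) - 24 ≡ 38. → (5, 38)

(5, 38)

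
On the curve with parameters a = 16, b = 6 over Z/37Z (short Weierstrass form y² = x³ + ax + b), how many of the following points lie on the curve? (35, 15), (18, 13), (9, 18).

3

(35, 15): 15² ≡ 3, rhs ≡ 3 → on.
(18, 13): 13² ≡ 21, rhs ≡ 21 → on.
(9, 18): 18² ≡ 28, rhs ≡ 28 → on.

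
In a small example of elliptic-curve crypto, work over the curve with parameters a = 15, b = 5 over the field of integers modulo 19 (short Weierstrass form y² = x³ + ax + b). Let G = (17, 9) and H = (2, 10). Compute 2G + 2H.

First 2G:
Repeated addition: build up to 2G.
2G: tangent at (17, 9): λ = (3·17² + 15)/(2·9) ≡ 8/18. 18⁻¹ ≡ 18 (mod 19) since 18·18 = 324 ≡ 1, so λ ≡ 8·18 ≡ 11.
  x = λ² - 17 - 17 = 121 - 34 ≡ 11; y = λ·(17 - 11) - 9 ≡ 0. → (11, 0)
2G = (11, 0).
Next 2H:
Repeated addition: build up to 2H.
2H: tangent at (2, 10): λ = (3·2² + 15)/(2·10) ≡ 8/1. 1⁻¹ ≡ 1 (mod 19), so λ ≡ 8·1 ≡ 8.
  x = λ² - 2 - 2 = 64 - 4 ≡ 3; y = λ·(2 - 3) - 10 ≡ 1. → (3, 1)
2H = (3, 1).
Finally 2G + 2H:
(11, 0) + (3, 1). λ = (1 - 0)/(3 - 11) ≡ 1/11 mod 19. 11⁻¹ ≡ 7 (mod 19), so λ ≡ 7.
  x = λ² - 11 - 3 = 49 - 14 ≡ 16; y = λ·(11 - 16) - 0 ≡ 3. → (16, 3)

(16, 3)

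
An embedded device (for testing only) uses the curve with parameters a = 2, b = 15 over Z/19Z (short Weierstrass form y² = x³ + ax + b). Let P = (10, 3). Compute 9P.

(10, 3)

Repeated addition: build up to 9P.
2P: tangent at (10, 3): λ = (3·10² + 2)/(2·3) ≡ 17/6. 6⁻¹ ≡ 16 (mod 19) since 6·16 = 96 ≡ 1, so λ ≡ 17·16 ≡ 6.
  x = λ² - 10 - 10 = 36 - 20 ≡ 16; y = λ·(10 - 16) - 3 ≡ 18. → (16, 18)
3P: (16, 18) + (10, 3). λ = (3 - 18)/(10 - 16) ≡ 4/13 mod 19. 13⁻¹ ≡ 3 (mod 19), so λ ≡ 12.
  x = λ² - 16 - 10 = 144 - 26 ≡ 4; y = λ·(16 - 4) - 18 ≡ 12. → (4, 12)
4P: (4, 12) + (10, 3). λ = (3 - 12)/(10 - 4) ≡ 10/6 mod 19. 6⁻¹ ≡ 16 (mod 19) since 6·16 = 96 ≡ 1, so λ ≡ 8.
  x = λ² - 4 - 10 = 64 - 14 ≡ 12; y = λ·(4 - 12) - 12 ≡ 0. → (12, 0)
5P: (12, 0) + (10, 3). λ = (3 - 0)/(10 - 12) ≡ 3/17 mod 19. 17⁻¹ ≡ 9 (mod 19), so λ ≡ 8.
  x = λ² - 12 - 10 = 64 - 22 ≡ 4; y = λ·(12 - 4) - 0 ≡ 7. → (4, 7)
6P: (4, 7) + (10, 3). λ = (3 - 7)/(10 - 4) ≡ 15/6 mod 19. 6⁻¹ ≡ 16 (mod 19) since 6·16 = 96 ≡ 1, so λ ≡ 12.
  x = λ² - 4 - 10 = 144 - 14 ≡ 16; y = λ·(4 - 16) - 7 ≡ 1. → (16, 1)
7P: (16, 1) + (10, 3). λ = (3 - 1)/(10 - 16) ≡ 2/13 mod 19. 13⁻¹ ≡ 3 (mod 19) since 13·3 = 39 ≡ 1, so λ ≡ 6.
  x = λ² - 16 - 10 = 36 - 26 ≡ 10; y = λ·(16 - 10) - 1 ≡ 16. → (10, 16)
8P: (10, 16) + (10, 3): same x and y₁ ≡ -y₂, so the sum is 𝒪.
9P: 𝒪 + (10, 3) = (10, 3) (identity).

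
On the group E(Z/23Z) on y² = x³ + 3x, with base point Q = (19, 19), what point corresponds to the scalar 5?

Double-and-add on 5 = (101)₂. Start with Q = (19, 19) for the leading 1-bit.
double: tangent at (19, 19): λ = (3·19² + 3)/(2·19) ≡ 5/15. 15⁻¹ ≡ 20 (mod 23), so λ ≡ 5·20 ≡ 8.
  x = λ² - 19 - 19 = 64 - 38 ≡ 3; y = λ·(19 - 3) - 19 ≡ 17. → (3, 17)
double: tangent at (3, 17): λ = (3·3² + 3)/(2·17) ≡ 7/11. 11⁻¹ ≡ 21 (mod 23), so λ ≡ 7·21 ≡ 9.
  x = λ² - 3 - 3 = 81 - 6 ≡ 6; y = λ·(3 - 6) - 17 ≡ 2. → (6, 2)
add Q: (6, 2) + (19, 19). λ = (19 - 2)/(19 - 6) ≡ 17/13 mod 23. 13⁻¹ ≡ 16 (mod 23) since 13·16 = 208 ≡ 1, so λ ≡ 19.
  x = λ² - 6 - 19 = 361 - 25 ≡ 14; y = λ·(6 - 14) - 2 ≡ 7. → (14, 7)

(14, 7)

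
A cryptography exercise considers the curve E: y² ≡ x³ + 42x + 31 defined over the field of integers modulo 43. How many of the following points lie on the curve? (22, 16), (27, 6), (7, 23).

1

(22, 16): 16² ≡ 41, rhs ≡ 36 → off.
(27, 6): 6² ≡ 36, rhs ≡ 36 → on.
(7, 23): 23² ≡ 13, rhs ≡ 23 → off.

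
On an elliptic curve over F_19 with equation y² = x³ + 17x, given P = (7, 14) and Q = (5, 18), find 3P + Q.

First 3P:
Repeated addition: build up to 3P.
2P: tangent at (7, 14): λ = (3·7² + 17)/(2·14) ≡ 12/9. 9⁻¹ ≡ 17 (mod 19), so λ ≡ 12·17 ≡ 14.
  x = λ² - 7 - 7 = 196 - 14 ≡ 11; y = λ·(7 - 11) - 14 ≡ 6. → (11, 6)
3P: (11, 6) + (7, 14). λ = (14 - 6)/(7 - 11) ≡ 8/15 mod 19. 15⁻¹ ≡ 14 (mod 19), so λ ≡ 17.
  x = λ² - 11 - 7 = 289 - 18 ≡ 5; y = λ·(11 - 5) - 6 ≡ 1. → (5, 1)
3P = (5, 1).
Finally 3P + Q:
(5, 1) + (5, 18): same x and y₁ ≡ -y₂, so the sum is O.

O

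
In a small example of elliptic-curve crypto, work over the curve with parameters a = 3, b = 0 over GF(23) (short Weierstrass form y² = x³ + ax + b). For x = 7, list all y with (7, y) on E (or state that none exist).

x³ + 3x + 0 = 364 ≡ 19 (mod 23).
19 is a non-residue mod 23; no y exists.

none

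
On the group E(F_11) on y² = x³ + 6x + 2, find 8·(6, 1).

(6, 1)

Write Q = (6, 1).
Repeated addition: build up to 8Q.
2Q: tangent at (6, 1): λ = (3·6² + 6)/(2·1) ≡ 4/2. 2⁻¹ ≡ 6 (mod 11) since 2·6 = 12 ≡ 1, so λ ≡ 4·6 ≡ 2.
  x = λ² - 6 - 6 = 4 - 12 ≡ 3; y = λ·(6 - 3) - 1 ≡ 5. → (3, 5)
3Q: (3, 5) + (6, 1). λ = (1 - 5)/(6 - 3) ≡ 7/3 mod 11. 3⁻¹ ≡ 4 (mod 11), so λ ≡ 6.
  x = λ² - 3 - 6 = 36 - 9 ≡ 5; y = λ·(3 - 5) - 5 ≡ 5. → (5, 5)
4Q: (5, 5) + (6, 1). λ = (1 - 5)/(6 - 5) ≡ 7/1 mod 11. 1⁻¹ ≡ 1 (mod 11), so λ ≡ 7.
  x = λ² - 5 - 6 = 49 - 11 ≡ 5; y = λ·(5 - 5) - 5 ≡ 6. → (5, 6)
5Q: (5, 6) + (6, 1). λ = (1 - 6)/(6 - 5) ≡ 6/1 mod 11. 1⁻¹ ≡ 1 (mod 11), so λ ≡ 6.
  x = λ² - 5 - 6 = 36 - 11 ≡ 3; y = λ·(5 - 3) - 6 ≡ 6. → (3, 6)
6Q: (3, 6) + (6, 1). λ = (1 - 6)/(6 - 3) ≡ 6/3 mod 11. 3⁻¹ ≡ 4 (mod 11), so λ ≡ 2.
  x = λ² - 3 - 6 = 4 - 9 ≡ 6; y = λ·(3 - 6) - 6 ≡ 10. → (6, 10)
7Q: (6, 10) + (6, 1): same x and y₁ ≡ -y₂, so the sum is the point at infinity.
8Q: the point at infinity + (6, 1) = (6, 1) (identity).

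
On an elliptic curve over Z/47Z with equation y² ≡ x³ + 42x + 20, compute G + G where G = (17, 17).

tangent at (17, 17): λ = (3·17² + 42)/(2·17) ≡ 16/34. 34⁻¹ ≡ 18 (mod 47) since 34·18 = 612 ≡ 1, so λ ≡ 16·18 ≡ 6.
  x = λ² - 17 - 17 = 36 - 34 ≡ 2; y = λ·(17 - 2) - 17 ≡ 26. → (2, 26)

(2, 26)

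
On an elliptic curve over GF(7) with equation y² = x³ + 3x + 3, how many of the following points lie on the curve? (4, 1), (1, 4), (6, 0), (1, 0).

(4, 1): 1² ≡ 1, rhs ≡ 2 → off.
(1, 4): 4² ≡ 2, rhs ≡ 0 → off.
(6, 0): 0² ≡ 0, rhs ≡ 6 → off.
(1, 0): 0² ≡ 0, rhs ≡ 0 → on.

1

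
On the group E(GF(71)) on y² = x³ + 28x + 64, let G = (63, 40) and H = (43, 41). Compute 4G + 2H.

(8, 27)

First 4G:
Repeated addition: build up to 4G.
2G: tangent at (63, 40): λ = (3·63² + 28)/(2·40) ≡ 7/9. 9⁻¹ ≡ 8 (mod 71), so λ ≡ 7·8 ≡ 56.
  x = λ² - 63 - 63 = 3136 - 126 ≡ 28; y = λ·(63 - 28) - 40 ≡ 3. → (28, 3)
3G: (28, 3) + (63, 40). λ = (40 - 3)/(63 - 28) ≡ 37/35 mod 71. 35⁻¹ ≡ 69 (mod 71) since 35·69 = 2415 ≡ 1, so λ ≡ 68.
  x = λ² - 28 - 63 = 4624 - 91 ≡ 60; y = λ·(28 - 60) - 3 ≡ 22. → (60, 22)
4G: (60, 22) + (63, 40). λ = (40 - 22)/(63 - 60) ≡ 18/3 mod 71. 3⁻¹ ≡ 24 (mod 71), so λ ≡ 6.
  x = λ² - 60 - 63 = 36 - 123 ≡ 55; y = λ·(60 - 55) - 22 ≡ 8. → (55, 8)
4G = (55, 8).
Next 2H:
Repeated addition: build up to 2H.
2H: tangent at (43, 41): λ = (3·43² + 28)/(2·41) ≡ 37/11. 11⁻¹ ≡ 13 (mod 71) since 11·13 = 143 ≡ 1, so λ ≡ 37·13 ≡ 55.
  x = λ² - 43 - 43 = 3025 - 86 ≡ 28; y = λ·(43 - 28) - 41 ≡ 3. → (28, 3)
2H = (28, 3).
Finally 4G + 2H:
(55, 8) + (28, 3). λ = (3 - 8)/(28 - 55) ≡ 66/44 mod 71. 44⁻¹ ≡ 21 (mod 71), so λ ≡ 37.
  x = λ² - 55 - 28 = 1369 - 83 ≡ 8; y = λ·(55 - 8) - 8 ≡ 27. → (8, 27)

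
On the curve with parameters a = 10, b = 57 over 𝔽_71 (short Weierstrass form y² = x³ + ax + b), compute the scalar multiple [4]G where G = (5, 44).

Repeated addition: build up to 4G.
2G: tangent at (5, 44): λ = (3·5² + 10)/(2·44) ≡ 14/17. 17⁻¹ ≡ 46 (mod 71), so λ ≡ 14·46 ≡ 5.
  x = λ² - 5 - 5 = 25 - 10 ≡ 15; y = λ·(5 - 15) - 44 ≡ 48. → (15, 48)
3G: (15, 48) + (5, 44). λ = (44 - 48)/(5 - 15) ≡ 67/61 mod 71. 61⁻¹ ≡ 7 (mod 71), so λ ≡ 43.
  x = λ² - 15 - 5 = 1849 - 20 ≡ 54; y = λ·(15 - 54) - 48 ≡ 50. → (54, 50)
4G: (54, 50) + (5, 44). λ = (44 - 50)/(5 - 54) ≡ 65/22 mod 71. 22⁻¹ ≡ 42 (mod 71) since 22·42 = 924 ≡ 1, so λ ≡ 32.
  x = λ² - 54 - 5 = 1024 - 59 ≡ 42; y = λ·(54 - 42) - 50 ≡ 50. → (42, 50)

(42, 50)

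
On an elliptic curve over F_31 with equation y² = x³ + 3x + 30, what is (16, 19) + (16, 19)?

(24, 21)

tangent at (16, 19): λ = (3·16² + 3)/(2·19) ≡ 27/7. 7⁻¹ ≡ 9 (mod 31) since 7·9 = 63 ≡ 1, so λ ≡ 27·9 ≡ 26.
  x = λ² - 16 - 16 = 676 - 32 ≡ 24; y = λ·(16 - 24) - 19 ≡ 21. → (24, 21)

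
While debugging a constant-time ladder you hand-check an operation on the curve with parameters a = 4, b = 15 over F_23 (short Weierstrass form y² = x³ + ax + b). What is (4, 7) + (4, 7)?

tangent at (4, 7): λ = (3·4² + 4)/(2·7) ≡ 6/14. 14⁻¹ ≡ 5 (mod 23) since 14·5 = 70 ≡ 1, so λ ≡ 6·5 ≡ 7.
  x = λ² - 4 - 4 = 49 - 8 ≡ 18; y = λ·(4 - 18) - 7 ≡ 10. → (18, 10)

(18, 10)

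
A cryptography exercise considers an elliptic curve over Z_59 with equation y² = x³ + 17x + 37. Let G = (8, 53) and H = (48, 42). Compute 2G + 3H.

(28, 35)

First 2G:
Repeated addition: build up to 2G.
2G: tangent at (8, 53): λ = (3·8² + 17)/(2·53) ≡ 32/47. 47⁻¹ ≡ 54 (mod 59), so λ ≡ 32·54 ≡ 17.
  x = λ² - 8 - 8 = 289 - 16 ≡ 37; y = λ·(8 - 37) - 53 ≡ 44. → (37, 44)
2G = (37, 44).
Next 3H:
Repeated addition: build up to 3H.
2H: tangent at (48, 42): λ = (3·48² + 17)/(2·42) ≡ 26/25. 25⁻¹ ≡ 26 (mod 59), so λ ≡ 26·26 ≡ 27.
  x = λ² - 48 - 48 = 729 - 96 ≡ 43; y = λ·(48 - 43) - 42 ≡ 34. → (43, 34)
3H: (43, 34) + (48, 42). λ = (42 - 34)/(48 - 43) ≡ 8/5 mod 59. 5⁻¹ ≡ 12 (mod 59), so λ ≡ 37.
  x = λ² - 43 - 48 = 1369 - 91 ≡ 39; y = λ·(43 - 39) - 34 ≡ 55. → (39, 55)
3H = (39, 55).
Finally 2G + 3H:
(37, 44) + (39, 55). λ = (55 - 44)/(39 - 37) ≡ 11/2 mod 59. 2⁻¹ ≡ 30 (mod 59) since 2·30 = 60 ≡ 1, so λ ≡ 35.
  x = λ² - 37 - 39 = 1225 - 76 ≡ 28; y = λ·(37 - 28) - 44 ≡ 35. → (28, 35)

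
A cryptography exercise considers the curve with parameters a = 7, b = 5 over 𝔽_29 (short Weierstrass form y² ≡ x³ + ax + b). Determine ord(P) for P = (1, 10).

2P: tangent at (1, 10): λ = (3·1² + 7)/(2·10) ≡ 10/20. 20⁻¹ ≡ 16 (mod 29), so λ ≡ 10·16 ≡ 15.
  x = λ² - 1 - 1 = 225 - 2 ≡ 20; y = λ·(1 - 20) - 10 ≡ 24. → (20, 24)
3P: (20, 24) + (1, 10). λ = (10 - 24)/(1 - 20) ≡ 15/10 mod 29. 10⁻¹ ≡ 3 (mod 29), so λ ≡ 16.
  x = λ² - 20 - 1 = 256 - 21 ≡ 3; y = λ·(20 - 3) - 24 ≡ 16. → (3, 16)
4P: (3, 16) + (1, 10). λ = (10 - 16)/(1 - 3) ≡ 23/27 mod 29. 27⁻¹ ≡ 14 (mod 29) since 27·14 = 378 ≡ 1, so λ ≡ 3.
  x = λ² - 3 - 1 = 9 - 4 ≡ 5; y = λ·(3 - 5) - 16 ≡ 7. → (5, 7)
5P: (5, 7) + (1, 10). λ = (10 - 7)/(1 - 5) ≡ 3/25 mod 29. 25⁻¹ ≡ 7 (mod 29) since 25·7 = 175 ≡ 1, so λ ≡ 21.
  x = λ² - 5 - 1 = 441 - 6 ≡ 0; y = λ·(5 - 0) - 7 ≡ 11. → (0, 11)
6P: (0, 11) + (1, 10). λ = (10 - 11)/(1 - 0) ≡ 28/1 mod 29. 1⁻¹ ≡ 1 (mod 29), so λ ≡ 28.
  x = λ² - 0 - 1 = 784 - 1 ≡ 0; y = λ·(0 - 0) - 11 ≡ 18. → (0, 18)
7P: (0, 18) + (1, 10). λ = (10 - 18)/(1 - 0) ≡ 21/1 mod 29. 1⁻¹ ≡ 1 (mod 29), so λ ≡ 21.
  x = λ² - 0 - 1 = 441 - 1 ≡ 5; y = λ·(0 - 5) - 18 ≡ 22. → (5, 22)
8P: (5, 22) + (1, 10). λ = (10 - 22)/(1 - 5) ≡ 17/25 mod 29. 25⁻¹ ≡ 7 (mod 29), so λ ≡ 3.
  x = λ² - 5 - 1 = 9 - 6 ≡ 3; y = λ·(5 - 3) - 22 ≡ 13. → (3, 13)
9P: (3, 13) + (1, 10). λ = (10 - 13)/(1 - 3) ≡ 26/27 mod 29. 27⁻¹ ≡ 14 (mod 29), so λ ≡ 16.
  x = λ² - 3 - 1 = 256 - 4 ≡ 20; y = λ·(3 - 20) - 13 ≡ 5. → (20, 5)
10P: (20, 5) + (1, 10). λ = (10 - 5)/(1 - 20) ≡ 5/10 mod 29. 10⁻¹ ≡ 3 (mod 29) since 10·3 = 30 ≡ 1, so λ ≡ 15.
  x = λ² - 20 - 1 = 225 - 21 ≡ 1; y = λ·(20 - 1) - 5 ≡ 19. → (1, 19)
11P: (1, 19) + (1, 10): same x and y₁ ≡ -y₂, so the sum is 𝒪.
11P = 𝒪, so the order is 11.

11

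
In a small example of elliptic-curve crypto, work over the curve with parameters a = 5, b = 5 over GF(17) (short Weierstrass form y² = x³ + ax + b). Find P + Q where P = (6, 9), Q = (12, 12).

(12, 5)

(6, 9) + (12, 12). λ = (12 - 9)/(12 - 6) ≡ 3/6 mod 17. 6⁻¹ ≡ 3 (mod 17) since 6·3 = 18 ≡ 1, so λ ≡ 9.
  x = λ² - 6 - 12 = 81 - 18 ≡ 12; y = λ·(6 - 12) - 9 ≡ 5. → (12, 5)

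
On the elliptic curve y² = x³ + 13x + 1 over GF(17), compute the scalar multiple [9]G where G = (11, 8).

Double-and-add on 9 = (1001)₂. Start with G = (11, 8) for the leading 1-bit.
double: tangent at (11, 8): λ = (3·11² + 13)/(2·8) ≡ 2/16. 16⁻¹ ≡ 16 (mod 17), so λ ≡ 2·16 ≡ 15.
  x = λ² - 11 - 11 = 225 - 22 ≡ 16; y = λ·(11 - 16) - 8 ≡ 2. → (16, 2)
double: tangent at (16, 2): λ = (3·16² + 13)/(2·2) ≡ 16/4. 4⁻¹ ≡ 13 (mod 17) since 4·13 = 52 ≡ 1, so λ ≡ 16·13 ≡ 4.
  x = λ² - 16 - 16 = 16 - 32 ≡ 1; y = λ·(16 - 1) - 2 ≡ 7. → (1, 7)
double: tangent at (1, 7): λ = (3·1² + 13)/(2·7) ≡ 16/14. 14⁻¹ ≡ 11 (mod 17), so λ ≡ 16·11 ≡ 6.
  x = λ² - 1 - 1 = 36 - 2 ≡ 0; y = λ·(1 - 0) - 7 ≡ 16. → (0, 16)
add G: (0, 16) + (11, 8). λ = (8 - 16)/(11 - 0) ≡ 9/11 mod 17. 11⁻¹ ≡ 14 (mod 17) since 11·14 = 154 ≡ 1, so λ ≡ 7.
  x = λ² - 0 - 11 = 49 - 11 ≡ 4; y = λ·(0 - 4) - 16 ≡ 7. → (4, 7)

(4, 7)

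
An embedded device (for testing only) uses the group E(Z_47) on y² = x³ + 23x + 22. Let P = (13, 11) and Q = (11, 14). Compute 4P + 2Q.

(7, 44)

First 4P:
Double-and-add on 4 = (100)₂. Start with P = (13, 11) for the leading 1-bit.
double: tangent at (13, 11): λ = (3·13² + 23)/(2·11) ≡ 13/22. 22⁻¹ ≡ 15 (mod 47) since 22·15 = 330 ≡ 1, so λ ≡ 13·15 ≡ 7.
  x = λ² - 13 - 13 = 49 - 26 ≡ 23; y = λ·(13 - 23) - 11 ≡ 13. → (23, 13)
double: tangent at (23, 13): λ = (3·23² + 23)/(2·13) ≡ 12/26. 26⁻¹ ≡ 38 (mod 47), so λ ≡ 12·38 ≡ 33.
  x = λ² - 23 - 23 = 1089 - 46 ≡ 9; y = λ·(23 - 9) - 13 ≡ 26. → (9, 26)
4P = (9, 26).
Next 2Q:
Repeated addition: build up to 2Q.
2Q: tangent at (11, 14): λ = (3·11² + 23)/(2·14) ≡ 10/28. 28⁻¹ ≡ 42 (mod 47), so λ ≡ 10·42 ≡ 44.
  x = λ² - 11 - 11 = 1936 - 22 ≡ 34; y = λ·(11 - 34) - 14 ≡ 8. → (34, 8)
2Q = (34, 8).
Finally 4P + 2Q:
(9, 26) + (34, 8). λ = (8 - 26)/(34 - 9) ≡ 29/25 mod 47. 25⁻¹ ≡ 32 (mod 47) since 25·32 = 800 ≡ 1, so λ ≡ 35.
  x = λ² - 9 - 34 = 1225 - 43 ≡ 7; y = λ·(9 - 7) - 26 ≡ 44. → (7, 44)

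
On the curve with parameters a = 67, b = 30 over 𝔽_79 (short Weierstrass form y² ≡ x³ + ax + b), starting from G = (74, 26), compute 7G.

Repeated addition: build up to 7G.
2G: tangent at (74, 26): λ = (3·74² + 67)/(2·26) ≡ 63/52. 52⁻¹ ≡ 38 (mod 79), so λ ≡ 63·38 ≡ 24.
  x = λ² - 74 - 74 = 576 - 148 ≡ 33; y = λ·(74 - 33) - 26 ≡ 10. → (33, 10)
3G: (33, 10) + (74, 26). λ = (26 - 10)/(74 - 33) ≡ 16/41 mod 79. 41⁻¹ ≡ 27 (mod 79) since 41·27 = 1107 ≡ 1, so λ ≡ 37.
  x = λ² - 33 - 74 = 1369 - 107 ≡ 77; y = λ·(33 - 77) - 10 ≡ 21. → (77, 21)
4G: (77, 21) + (74, 26). λ = (26 - 21)/(74 - 77) ≡ 5/76 mod 79. 76⁻¹ ≡ 26 (mod 79) since 76·26 = 1976 ≡ 1, so λ ≡ 51.
  x = λ² - 77 - 74 = 2601 - 151 ≡ 1; y = λ·(77 - 1) - 21 ≡ 63. → (1, 63)
5G: (1, 63) + (74, 26). λ = (26 - 63)/(74 - 1) ≡ 42/73 mod 79. 73⁻¹ ≡ 13 (mod 79), so λ ≡ 72.
  x = λ² - 1 - 74 = 5184 - 75 ≡ 53; y = λ·(1 - 53) - 63 ≡ 64. → (53, 64)
6G: (53, 64) + (74, 26). λ = (26 - 64)/(74 - 53) ≡ 41/21 mod 79. 21⁻¹ ≡ 64 (mod 79), so λ ≡ 17.
  x = λ² - 53 - 74 = 289 - 127 ≡ 4; y = λ·(53 - 4) - 64 ≡ 58. → (4, 58)
7G: (4, 58) + (74, 26). λ = (26 - 58)/(74 - 4) ≡ 47/70 mod 79. 70⁻¹ ≡ 35 (mod 79), so λ ≡ 65.
  x = λ² - 4 - 74 = 4225 - 78 ≡ 39; y = λ·(4 - 39) - 58 ≡ 37. → (39, 37)

(39, 37)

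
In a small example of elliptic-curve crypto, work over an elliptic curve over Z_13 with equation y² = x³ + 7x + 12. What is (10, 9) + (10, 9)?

(7, 1)

tangent at (10, 9): λ = (3·10² + 7)/(2·9) ≡ 8/5. 5⁻¹ ≡ 8 (mod 13), so λ ≡ 8·8 ≡ 12.
  x = λ² - 10 - 10 = 144 - 20 ≡ 7; y = λ·(10 - 7) - 9 ≡ 1. → (7, 1)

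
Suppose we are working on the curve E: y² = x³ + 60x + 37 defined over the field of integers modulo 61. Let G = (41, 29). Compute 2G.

tangent at (41, 29): λ = (3·41² + 60)/(2·29) ≡ 40/58. 58⁻¹ ≡ 20 (mod 61), so λ ≡ 40·20 ≡ 7.
  x = λ² - 41 - 41 = 49 - 82 ≡ 28; y = λ·(41 - 28) - 29 ≡ 1. → (28, 1)

(28, 1)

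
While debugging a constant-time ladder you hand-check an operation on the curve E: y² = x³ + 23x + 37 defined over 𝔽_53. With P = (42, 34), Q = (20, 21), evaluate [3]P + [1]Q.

First 3P:
Repeated addition: build up to 3P.
2P: tangent at (42, 34): λ = (3·42² + 23)/(2·34) ≡ 15/15. 15⁻¹ ≡ 46 (mod 53), so λ ≡ 15·46 ≡ 1.
  x = λ² - 42 - 42 = 1 - 84 ≡ 23; y = λ·(42 - 23) - 34 ≡ 38. → (23, 38)
3P: (23, 38) + (42, 34). λ = (34 - 38)/(42 - 23) ≡ 49/19 mod 53. 19⁻¹ ≡ 14 (mod 53) since 19·14 = 266 ≡ 1, so λ ≡ 50.
  x = λ² - 23 - 42 = 2500 - 65 ≡ 50; y = λ·(23 - 50) - 38 ≡ 43. → (50, 43)
3P = (50, 43).
Finally 3P + Q:
(50, 43) + (20, 21). λ = (21 - 43)/(20 - 50) ≡ 31/23 mod 53. 23⁻¹ ≡ 30 (mod 53), so λ ≡ 29.
  x = λ² - 50 - 20 = 841 - 70 ≡ 29; y = λ·(50 - 29) - 43 ≡ 36. → (29, 36)

(29, 36)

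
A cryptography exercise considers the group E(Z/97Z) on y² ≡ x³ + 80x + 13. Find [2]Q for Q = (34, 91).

(40, 34)

tangent at (34, 91): λ = (3·34² + 80)/(2·91) ≡ 56/85. 85⁻¹ ≡ 8 (mod 97), so λ ≡ 56·8 ≡ 60.
  x = λ² - 34 - 34 = 3600 - 68 ≡ 40; y = λ·(34 - 40) - 91 ≡ 34. → (40, 34)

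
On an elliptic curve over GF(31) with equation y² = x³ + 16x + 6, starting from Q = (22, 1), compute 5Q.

Repeated addition: build up to 5Q.
2Q: tangent at (22, 1): λ = (3·22² + 16)/(2·1) ≡ 11/2. 2⁻¹ ≡ 16 (mod 31), so λ ≡ 11·16 ≡ 21.
  x = λ² - 22 - 22 = 441 - 44 ≡ 25; y = λ·(22 - 25) - 1 ≡ 29. → (25, 29)
3Q: (25, 29) + (22, 1). λ = (1 - 29)/(22 - 25) ≡ 3/28 mod 31. 28⁻¹ ≡ 10 (mod 31), so λ ≡ 30.
  x = λ² - 25 - 22 = 900 - 47 ≡ 16; y = λ·(25 - 16) - 29 ≡ 24. → (16, 24)
4Q: (16, 24) + (22, 1). λ = (1 - 24)/(22 - 16) ≡ 8/6 mod 31. 6⁻¹ ≡ 26 (mod 31), so λ ≡ 22.
  x = λ² - 16 - 22 = 484 - 38 ≡ 12; y = λ·(16 - 12) - 24 ≡ 2. → (12, 2)
5Q: (12, 2) + (22, 1). λ = (1 - 2)/(22 - 12) ≡ 30/10 mod 31. 10⁻¹ ≡ 28 (mod 31), so λ ≡ 3.
  x = λ² - 12 - 22 = 9 - 34 ≡ 6; y = λ·(12 - 6) - 2 ≡ 16. → (6, 16)

(6, 16)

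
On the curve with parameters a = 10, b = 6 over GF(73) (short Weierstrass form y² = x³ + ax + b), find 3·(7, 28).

Write G = (7, 28).
Repeated addition: build up to 3G.
2G: tangent at (7, 28): λ = (3·7² + 10)/(2·28) ≡ 11/56. 56⁻¹ ≡ 30 (mod 73), so λ ≡ 11·30 ≡ 38.
  x = λ² - 7 - 7 = 1444 - 14 ≡ 43; y = λ·(7 - 43) - 28 ≡ 64. → (43, 64)
3G: (43, 64) + (7, 28). λ = (28 - 64)/(7 - 43) ≡ 37/37 mod 73. 37⁻¹ ≡ 2 (mod 73), so λ ≡ 1.
  x = λ² - 43 - 7 = 1 - 50 ≡ 24; y = λ·(43 - 24) - 64 ≡ 28. → (24, 28)

(24, 28)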